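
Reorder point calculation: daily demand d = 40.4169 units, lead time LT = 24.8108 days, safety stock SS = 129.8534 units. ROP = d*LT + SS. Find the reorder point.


d*LT = 40.4169 * 24.8108 = 1002.7756
ROP = 1002.7756 + 129.8534 = 1132.6290

1132.6290 units


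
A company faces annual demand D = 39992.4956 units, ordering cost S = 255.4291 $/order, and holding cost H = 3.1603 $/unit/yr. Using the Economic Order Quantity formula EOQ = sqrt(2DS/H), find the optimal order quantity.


2*D*S = 2 * 39992.4956 * 255.4291 = 20430494.3157
2*D*S/H = 6464732.5620
EOQ = sqrt(6464732.5620) = 2542.5838

2542.5838 units


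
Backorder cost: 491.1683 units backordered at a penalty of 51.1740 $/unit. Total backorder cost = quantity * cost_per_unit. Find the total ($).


Total = 491.1683 * 51.1740 = 25135.0466

25135.0466 $


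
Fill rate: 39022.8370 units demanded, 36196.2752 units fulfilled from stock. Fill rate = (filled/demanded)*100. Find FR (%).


FR = 36196.2752 / 39022.8370 * 100 = 92.7566

92.7566%


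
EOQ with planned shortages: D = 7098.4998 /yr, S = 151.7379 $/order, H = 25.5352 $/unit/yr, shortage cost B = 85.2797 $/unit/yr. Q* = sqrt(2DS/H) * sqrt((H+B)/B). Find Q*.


sqrt(2DS/H) = 290.4529
sqrt((H+B)/B) = 1.1399
Q* = 290.4529 * 1.1399 = 331.0945

331.0945 units


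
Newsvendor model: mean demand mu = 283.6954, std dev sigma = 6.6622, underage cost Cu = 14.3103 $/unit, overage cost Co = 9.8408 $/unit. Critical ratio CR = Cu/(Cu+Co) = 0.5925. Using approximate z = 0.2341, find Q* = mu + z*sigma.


CR = Cu/(Cu+Co) = 14.3103/(14.3103+9.8408) = 0.5925
z = 0.2341
Q* = 283.6954 + 0.2341 * 6.6622 = 285.2550

285.2550 units


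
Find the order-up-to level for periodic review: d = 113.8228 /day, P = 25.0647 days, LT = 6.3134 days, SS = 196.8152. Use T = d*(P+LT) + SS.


P + LT = 31.3781
d*(P+LT) = 113.8228 * 31.3781 = 3571.5432
T = 3571.5432 + 196.8152 = 3768.3584

3768.3584 units


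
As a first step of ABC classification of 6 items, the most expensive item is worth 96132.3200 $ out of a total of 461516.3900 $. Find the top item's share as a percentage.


Top item = 96132.3200
Total = 461516.3900
Percentage = 96132.3200 / 461516.3900 * 100 = 20.8297

20.8297%


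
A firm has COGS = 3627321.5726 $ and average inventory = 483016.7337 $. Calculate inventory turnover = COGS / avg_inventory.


Turnover = 3627321.5726 / 483016.7337 = 7.5097

7.5097


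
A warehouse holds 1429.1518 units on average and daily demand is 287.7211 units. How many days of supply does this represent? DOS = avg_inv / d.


DOS = 1429.1518 / 287.7211 = 4.9671

4.9671 days


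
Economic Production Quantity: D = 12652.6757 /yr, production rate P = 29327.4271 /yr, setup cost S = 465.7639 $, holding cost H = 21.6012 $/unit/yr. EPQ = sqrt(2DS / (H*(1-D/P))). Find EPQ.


1 - D/P = 1 - 0.4314 = 0.5686
H*(1-D/P) = 12.2818
2DS = 11786319.1589
EPQ = sqrt(959654.5245) = 979.6196

979.6196 units


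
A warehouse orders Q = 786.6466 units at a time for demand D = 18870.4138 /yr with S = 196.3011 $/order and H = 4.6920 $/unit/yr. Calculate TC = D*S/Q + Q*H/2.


Ordering cost = D*S/Q = 4708.9544
Holding cost = Q*H/2 = 1845.4729
TC = 4708.9544 + 1845.4729 = 6554.4273

6554.4273 $/yr


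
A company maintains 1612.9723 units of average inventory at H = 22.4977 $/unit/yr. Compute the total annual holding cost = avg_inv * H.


Cost = 1612.9723 * 22.4977 = 36288.1669

36288.1669 $/yr


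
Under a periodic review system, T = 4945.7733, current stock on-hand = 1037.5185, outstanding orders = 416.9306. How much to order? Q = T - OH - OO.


Inventory position = OH + OO = 1037.5185 + 416.9306 = 1454.4491
Q = 4945.7733 - 1454.4491 = 3491.3242

3491.3242 units


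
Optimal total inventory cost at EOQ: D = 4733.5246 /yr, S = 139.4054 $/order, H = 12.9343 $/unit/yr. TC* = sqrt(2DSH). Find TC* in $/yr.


2*D*S*H = 17070143.0609
TC* = sqrt(17070143.0609) = 4131.6030

4131.6030 $/yr


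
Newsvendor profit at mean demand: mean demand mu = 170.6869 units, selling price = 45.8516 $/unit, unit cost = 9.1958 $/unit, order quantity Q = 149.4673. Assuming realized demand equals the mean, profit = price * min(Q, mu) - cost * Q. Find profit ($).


Sales at mu = min(149.4673, 170.6869) = 149.4673
Revenue = 45.8516 * 149.4673 = 6853.3149
Total cost = 9.1958 * 149.4673 = 1374.4714
Profit = 6853.3149 - 1374.4714 = 5478.8435

5478.8435 $


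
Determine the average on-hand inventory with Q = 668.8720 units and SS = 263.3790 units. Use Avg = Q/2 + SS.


Q/2 = 334.4360
Avg = 334.4360 + 263.3790 = 597.8150

597.8150 units


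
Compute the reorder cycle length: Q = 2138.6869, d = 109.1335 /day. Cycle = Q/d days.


Cycle = 2138.6869 / 109.1335 = 19.5970

19.5970 days


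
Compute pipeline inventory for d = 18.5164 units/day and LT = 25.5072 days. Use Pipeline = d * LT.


Pipeline = 18.5164 * 25.5072 = 472.3015

472.3015 units


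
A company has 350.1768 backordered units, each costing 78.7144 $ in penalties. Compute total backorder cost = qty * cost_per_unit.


Total = 350.1768 * 78.7144 = 27563.9567

27563.9567 $


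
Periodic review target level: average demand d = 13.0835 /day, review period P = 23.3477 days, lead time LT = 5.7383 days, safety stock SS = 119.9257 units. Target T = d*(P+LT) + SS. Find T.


P + LT = 29.0860
d*(P+LT) = 13.0835 * 29.0860 = 380.5467
T = 380.5467 + 119.9257 = 500.4724

500.4724 units


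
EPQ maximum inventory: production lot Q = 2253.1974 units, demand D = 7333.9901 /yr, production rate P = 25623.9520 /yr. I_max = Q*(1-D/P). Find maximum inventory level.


D/P = 0.2862
1 - D/P = 0.7138
I_max = 2253.1974 * 0.7138 = 1608.2958

1608.2958 units


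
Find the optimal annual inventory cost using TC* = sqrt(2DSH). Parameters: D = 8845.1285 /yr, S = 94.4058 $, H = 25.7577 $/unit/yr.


2*D*S*H = 43016978.2395
TC* = sqrt(43016978.2395) = 6558.7330

6558.7330 $/yr


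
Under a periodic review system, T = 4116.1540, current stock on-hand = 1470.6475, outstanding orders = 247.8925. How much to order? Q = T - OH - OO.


Inventory position = OH + OO = 1470.6475 + 247.8925 = 1718.5400
Q = 4116.1540 - 1718.5400 = 2397.6140

2397.6140 units


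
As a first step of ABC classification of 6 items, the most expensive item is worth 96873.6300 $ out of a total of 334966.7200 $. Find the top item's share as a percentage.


Top item = 96873.6300
Total = 334966.7200
Percentage = 96873.6300 / 334966.7200 * 100 = 28.9204

28.9204%


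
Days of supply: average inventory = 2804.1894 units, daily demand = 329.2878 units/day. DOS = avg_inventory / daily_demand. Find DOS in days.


DOS = 2804.1894 / 329.2878 = 8.5159

8.5159 days


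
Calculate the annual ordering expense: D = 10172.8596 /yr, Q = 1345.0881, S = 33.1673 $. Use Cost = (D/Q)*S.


Number of orders = D/Q = 7.5630
Cost = 7.5630 * 33.1673 = 250.8433

250.8433 $/yr


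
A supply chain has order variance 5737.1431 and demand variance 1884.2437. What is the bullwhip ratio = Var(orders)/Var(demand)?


BW = 5737.1431 / 1884.2437 = 3.0448

3.0448


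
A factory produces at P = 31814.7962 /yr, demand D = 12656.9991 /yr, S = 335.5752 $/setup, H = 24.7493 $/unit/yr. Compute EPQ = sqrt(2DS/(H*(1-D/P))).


1 - D/P = 1 - 0.3978 = 0.6022
H*(1-D/P) = 14.9032
2DS = 8494750.0088
EPQ = sqrt(569995.2792) = 754.9803

754.9803 units


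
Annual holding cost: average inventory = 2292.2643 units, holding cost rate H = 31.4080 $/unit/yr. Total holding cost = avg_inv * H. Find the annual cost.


Cost = 2292.2643 * 31.4080 = 71995.4371

71995.4371 $/yr


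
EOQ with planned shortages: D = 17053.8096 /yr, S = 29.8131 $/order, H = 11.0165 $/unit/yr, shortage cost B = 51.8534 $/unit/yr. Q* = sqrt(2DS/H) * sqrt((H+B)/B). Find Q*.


sqrt(2DS/H) = 303.8138
sqrt((H+B)/B) = 1.1011
Q* = 303.8138 * 1.1011 = 334.5340

334.5340 units


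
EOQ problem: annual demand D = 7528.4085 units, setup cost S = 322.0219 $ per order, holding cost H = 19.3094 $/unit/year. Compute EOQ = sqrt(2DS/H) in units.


2*D*S = 2 * 7528.4085 * 322.0219 = 4848624.8183
2*D*S/H = 251101.7856
EOQ = sqrt(251101.7856) = 501.1006

501.1006 units


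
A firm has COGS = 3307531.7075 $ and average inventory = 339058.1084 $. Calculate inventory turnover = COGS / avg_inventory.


Turnover = 3307531.7075 / 339058.1084 = 9.7551

9.7551


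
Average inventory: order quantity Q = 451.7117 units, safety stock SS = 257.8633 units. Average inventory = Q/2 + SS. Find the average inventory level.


Q/2 = 225.8559
Avg = 225.8559 + 257.8633 = 483.7192

483.7192 units


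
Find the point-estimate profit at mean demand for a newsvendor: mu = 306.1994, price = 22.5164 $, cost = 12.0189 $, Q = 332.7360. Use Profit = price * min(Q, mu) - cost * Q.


Sales at mu = min(332.7360, 306.1994) = 306.1994
Revenue = 22.5164 * 306.1994 = 6894.5082
Total cost = 12.0189 * 332.7360 = 3999.1207
Profit = 6894.5082 - 3999.1207 = 2895.3875

2895.3875 $


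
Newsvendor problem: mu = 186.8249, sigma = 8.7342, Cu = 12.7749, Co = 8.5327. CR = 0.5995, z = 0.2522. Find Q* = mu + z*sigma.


CR = Cu/(Cu+Co) = 12.7749/(12.7749+8.5327) = 0.5995
z = 0.2522
Q* = 186.8249 + 0.2522 * 8.7342 = 189.0277

189.0277 units


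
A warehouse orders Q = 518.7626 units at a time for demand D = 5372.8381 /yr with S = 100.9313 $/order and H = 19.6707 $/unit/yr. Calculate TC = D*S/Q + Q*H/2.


Ordering cost = D*S/Q = 1045.3482
Holding cost = Q*H/2 = 5102.2117
TC = 1045.3482 + 5102.2117 = 6147.5599

6147.5599 $/yr


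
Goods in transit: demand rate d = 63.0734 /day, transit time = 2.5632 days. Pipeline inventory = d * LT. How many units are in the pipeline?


Pipeline = 63.0734 * 2.5632 = 161.6697

161.6697 units


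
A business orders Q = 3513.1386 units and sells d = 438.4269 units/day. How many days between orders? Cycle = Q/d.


Cycle = 3513.1386 / 438.4269 = 8.0131

8.0131 days


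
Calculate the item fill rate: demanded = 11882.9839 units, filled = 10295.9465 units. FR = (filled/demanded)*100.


FR = 10295.9465 / 11882.9839 * 100 = 86.6445

86.6445%


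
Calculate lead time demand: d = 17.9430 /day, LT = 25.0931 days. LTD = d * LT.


LTD = 17.9430 * 25.0931 = 450.2455

450.2455 units


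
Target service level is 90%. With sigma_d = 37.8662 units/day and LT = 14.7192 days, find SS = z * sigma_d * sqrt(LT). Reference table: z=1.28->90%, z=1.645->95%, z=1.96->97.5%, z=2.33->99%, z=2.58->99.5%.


From the table, SL = 90% corresponds to z = 1.28
sqrt(LT) = sqrt(14.7192) = 3.8366
SS = 1.28 * 37.8662 * 3.8366 = 185.9533

185.9533 units


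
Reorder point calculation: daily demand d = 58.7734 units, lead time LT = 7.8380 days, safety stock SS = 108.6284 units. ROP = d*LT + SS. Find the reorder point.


d*LT = 58.7734 * 7.8380 = 460.6659
ROP = 460.6659 + 108.6284 = 569.2943

569.2943 units


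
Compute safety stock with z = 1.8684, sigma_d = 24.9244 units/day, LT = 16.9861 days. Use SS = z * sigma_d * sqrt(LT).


sqrt(LT) = sqrt(16.9861) = 4.1214
SS = 1.8684 * 24.9244 * 4.1214 = 191.9294

191.9294 units


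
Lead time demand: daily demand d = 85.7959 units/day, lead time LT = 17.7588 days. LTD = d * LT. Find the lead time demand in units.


LTD = 85.7959 * 17.7588 = 1523.6322

1523.6322 units


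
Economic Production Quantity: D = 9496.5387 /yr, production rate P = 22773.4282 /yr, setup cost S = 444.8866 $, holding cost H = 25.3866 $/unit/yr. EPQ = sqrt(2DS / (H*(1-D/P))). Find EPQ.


1 - D/P = 1 - 0.4170 = 0.5830
H*(1-D/P) = 14.8004
2DS = 8449765.6280
EPQ = sqrt(570915.9735) = 755.5898

755.5898 units


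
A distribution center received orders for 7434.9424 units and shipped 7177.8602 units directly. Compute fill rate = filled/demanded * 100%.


FR = 7177.8602 / 7434.9424 * 100 = 96.5422

96.5422%


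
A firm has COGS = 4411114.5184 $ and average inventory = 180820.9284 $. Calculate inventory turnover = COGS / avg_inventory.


Turnover = 4411114.5184 / 180820.9284 = 24.3949

24.3949


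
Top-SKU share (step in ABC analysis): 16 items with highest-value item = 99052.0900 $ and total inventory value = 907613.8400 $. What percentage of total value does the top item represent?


Top item = 99052.0900
Total = 907613.8400
Percentage = 99052.0900 / 907613.8400 * 100 = 10.9135

10.9135%


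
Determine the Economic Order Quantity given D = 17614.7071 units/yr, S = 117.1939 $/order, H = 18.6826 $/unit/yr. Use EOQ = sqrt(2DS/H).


2*D*S = 2 * 17614.7071 * 117.1939 = 4128672.4448
2*D*S/H = 220990.2500
EOQ = sqrt(220990.2500) = 470.0960

470.0960 units


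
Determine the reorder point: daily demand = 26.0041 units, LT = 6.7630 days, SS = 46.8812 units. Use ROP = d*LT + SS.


d*LT = 26.0041 * 6.7630 = 175.8657
ROP = 175.8657 + 46.8812 = 222.7469

222.7469 units


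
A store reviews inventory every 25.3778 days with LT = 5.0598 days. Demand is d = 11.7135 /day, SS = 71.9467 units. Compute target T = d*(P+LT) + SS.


P + LT = 30.4376
d*(P+LT) = 11.7135 * 30.4376 = 356.5308
T = 356.5308 + 71.9467 = 428.4775

428.4775 units


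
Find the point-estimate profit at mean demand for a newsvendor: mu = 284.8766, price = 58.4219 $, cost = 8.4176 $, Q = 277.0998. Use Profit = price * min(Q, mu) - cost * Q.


Sales at mu = min(277.0998, 284.8766) = 277.0998
Revenue = 58.4219 * 277.0998 = 16188.6968
Total cost = 8.4176 * 277.0998 = 2332.5153
Profit = 16188.6968 - 2332.5153 = 13856.1815

13856.1815 $


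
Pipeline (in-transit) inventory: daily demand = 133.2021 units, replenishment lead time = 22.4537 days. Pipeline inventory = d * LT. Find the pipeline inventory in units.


Pipeline = 133.2021 * 22.4537 = 2990.8800

2990.8800 units


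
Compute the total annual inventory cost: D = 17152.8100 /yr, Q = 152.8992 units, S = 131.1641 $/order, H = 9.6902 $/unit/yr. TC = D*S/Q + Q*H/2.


Ordering cost = D*S/Q = 14714.4844
Holding cost = Q*H/2 = 740.8119
TC = 14714.4844 + 740.8119 = 15455.2963

15455.2963 $/yr


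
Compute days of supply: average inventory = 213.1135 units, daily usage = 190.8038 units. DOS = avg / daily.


DOS = 213.1135 / 190.8038 = 1.1169

1.1169 days


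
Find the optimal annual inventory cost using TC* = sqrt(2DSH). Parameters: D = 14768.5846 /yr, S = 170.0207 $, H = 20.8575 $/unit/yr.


2*D*S*H = 104744908.8003
TC* = sqrt(104744908.8003) = 10234.4960

10234.4960 $/yr


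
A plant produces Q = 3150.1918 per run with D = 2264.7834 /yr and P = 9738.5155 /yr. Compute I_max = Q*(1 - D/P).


D/P = 0.2326
1 - D/P = 0.7674
I_max = 3150.1918 * 0.7674 = 2417.5851

2417.5851 units


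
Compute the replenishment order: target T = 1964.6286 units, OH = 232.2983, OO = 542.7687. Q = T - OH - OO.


Inventory position = OH + OO = 232.2983 + 542.7687 = 775.0670
Q = 1964.6286 - 775.0670 = 1189.5616

1189.5616 units


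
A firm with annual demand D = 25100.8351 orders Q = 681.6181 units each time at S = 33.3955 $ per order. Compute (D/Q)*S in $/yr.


Number of orders = D/Q = 36.8254
Cost = 36.8254 * 33.3955 = 1229.8015

1229.8015 $/yr


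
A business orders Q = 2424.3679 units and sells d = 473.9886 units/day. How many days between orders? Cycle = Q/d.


Cycle = 2424.3679 / 473.9886 = 5.1148

5.1148 days


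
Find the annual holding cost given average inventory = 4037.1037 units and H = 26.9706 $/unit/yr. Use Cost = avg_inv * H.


Cost = 4037.1037 * 26.9706 = 108883.1091

108883.1091 $/yr


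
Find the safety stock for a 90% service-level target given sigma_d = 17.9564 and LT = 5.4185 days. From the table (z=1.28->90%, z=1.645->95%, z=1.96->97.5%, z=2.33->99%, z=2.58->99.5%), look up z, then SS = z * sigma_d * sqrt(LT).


From the table, SL = 90% corresponds to z = 1.28
sqrt(LT) = sqrt(5.4185) = 2.3278
SS = 1.28 * 17.9564 * 2.3278 = 53.5018

53.5018 units


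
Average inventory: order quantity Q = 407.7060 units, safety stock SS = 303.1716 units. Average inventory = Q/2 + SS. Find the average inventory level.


Q/2 = 203.8530
Avg = 203.8530 + 303.1716 = 507.0246

507.0246 units


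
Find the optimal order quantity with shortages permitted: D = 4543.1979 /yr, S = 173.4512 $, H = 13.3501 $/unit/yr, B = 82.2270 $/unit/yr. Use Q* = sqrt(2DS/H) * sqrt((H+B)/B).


sqrt(2DS/H) = 343.5913
sqrt((H+B)/B) = 1.0781
Q* = 343.5913 * 1.0781 = 370.4349

370.4349 units


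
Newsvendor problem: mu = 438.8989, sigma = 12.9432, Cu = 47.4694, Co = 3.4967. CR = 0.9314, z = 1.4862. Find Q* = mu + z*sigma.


CR = Cu/(Cu+Co) = 47.4694/(47.4694+3.4967) = 0.9314
z = 1.4862
Q* = 438.8989 + 1.4862 * 12.9432 = 458.1351

458.1351 units


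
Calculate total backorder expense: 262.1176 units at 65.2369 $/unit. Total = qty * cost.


Total = 262.1176 * 65.2369 = 17099.7397

17099.7397 $


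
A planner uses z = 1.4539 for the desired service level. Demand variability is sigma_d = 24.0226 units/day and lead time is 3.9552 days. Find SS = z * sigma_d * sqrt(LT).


sqrt(LT) = sqrt(3.9552) = 1.9888
SS = 1.4539 * 24.0226 * 1.9888 = 69.4606

69.4606 units


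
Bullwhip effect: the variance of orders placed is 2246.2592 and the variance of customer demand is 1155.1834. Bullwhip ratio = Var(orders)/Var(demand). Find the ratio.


BW = 2246.2592 / 1155.1834 = 1.9445

1.9445


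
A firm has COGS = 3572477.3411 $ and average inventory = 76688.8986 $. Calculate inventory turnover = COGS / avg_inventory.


Turnover = 3572477.3411 / 76688.8986 = 46.5840

46.5840


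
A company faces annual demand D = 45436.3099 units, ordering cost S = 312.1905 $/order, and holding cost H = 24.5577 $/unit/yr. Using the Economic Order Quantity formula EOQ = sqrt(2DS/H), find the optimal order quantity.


2*D*S = 2 * 45436.3099 * 312.1905 = 28369568.6117
2*D*S/H = 1155220.9129
EOQ = sqrt(1155220.9129) = 1074.8120

1074.8120 units


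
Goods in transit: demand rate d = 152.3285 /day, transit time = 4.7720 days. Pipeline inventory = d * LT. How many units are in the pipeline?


Pipeline = 152.3285 * 4.7720 = 726.9116

726.9116 units


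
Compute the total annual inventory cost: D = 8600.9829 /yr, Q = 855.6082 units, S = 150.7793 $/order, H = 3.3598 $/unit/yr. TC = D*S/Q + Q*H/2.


Ordering cost = D*S/Q = 1515.7056
Holding cost = Q*H/2 = 1437.3362
TC = 1515.7056 + 1437.3362 = 2953.0419

2953.0419 $/yr


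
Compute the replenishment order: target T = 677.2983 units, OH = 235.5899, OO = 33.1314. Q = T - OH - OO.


Inventory position = OH + OO = 235.5899 + 33.1314 = 268.7213
Q = 677.2983 - 268.7213 = 408.5770

408.5770 units


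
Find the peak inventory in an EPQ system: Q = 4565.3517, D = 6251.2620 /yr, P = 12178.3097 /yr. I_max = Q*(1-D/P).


D/P = 0.5133
1 - D/P = 0.4867
I_max = 4565.3517 * 0.4867 = 2221.9058

2221.9058 units


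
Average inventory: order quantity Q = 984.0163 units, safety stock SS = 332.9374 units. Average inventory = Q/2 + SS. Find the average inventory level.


Q/2 = 492.0082
Avg = 492.0082 + 332.9374 = 824.9456

824.9456 units


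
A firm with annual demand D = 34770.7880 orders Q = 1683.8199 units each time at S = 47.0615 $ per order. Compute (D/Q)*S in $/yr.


Number of orders = D/Q = 20.6499
Cost = 20.6499 * 47.0615 = 971.8174

971.8174 $/yr


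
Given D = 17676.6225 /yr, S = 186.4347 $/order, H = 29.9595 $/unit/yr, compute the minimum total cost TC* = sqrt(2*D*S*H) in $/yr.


2*D*S*H = 197465210.3672
TC* = sqrt(197465210.3672) = 14052.2315

14052.2315 $/yr


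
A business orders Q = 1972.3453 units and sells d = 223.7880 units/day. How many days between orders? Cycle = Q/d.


Cycle = 1972.3453 / 223.7880 = 8.8135

8.8135 days


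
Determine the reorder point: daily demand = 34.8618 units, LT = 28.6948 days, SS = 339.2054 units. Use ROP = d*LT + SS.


d*LT = 34.8618 * 28.6948 = 1000.3524
ROP = 1000.3524 + 339.2054 = 1339.5578

1339.5578 units


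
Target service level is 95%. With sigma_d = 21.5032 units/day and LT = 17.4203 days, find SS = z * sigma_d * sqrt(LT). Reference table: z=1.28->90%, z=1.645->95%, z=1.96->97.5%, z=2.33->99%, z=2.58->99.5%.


From the table, SL = 95% corresponds to z = 1.645
sqrt(LT) = sqrt(17.4203) = 4.1738
SS = 1.645 * 21.5032 * 4.1738 = 147.6375

147.6375 units


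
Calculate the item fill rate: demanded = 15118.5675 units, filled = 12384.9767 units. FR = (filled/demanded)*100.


FR = 12384.9767 / 15118.5675 * 100 = 81.9190

81.9190%


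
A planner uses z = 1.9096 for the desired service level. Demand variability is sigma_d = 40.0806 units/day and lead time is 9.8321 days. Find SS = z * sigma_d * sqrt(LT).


sqrt(LT) = sqrt(9.8321) = 3.1356
SS = 1.9096 * 40.0806 * 3.1356 = 239.9937

239.9937 units


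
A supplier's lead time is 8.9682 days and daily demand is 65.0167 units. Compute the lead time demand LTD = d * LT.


LTD = 65.0167 * 8.9682 = 583.0828

583.0828 units


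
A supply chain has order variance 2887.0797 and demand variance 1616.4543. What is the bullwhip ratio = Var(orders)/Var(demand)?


BW = 2887.0797 / 1616.4543 = 1.7861

1.7861


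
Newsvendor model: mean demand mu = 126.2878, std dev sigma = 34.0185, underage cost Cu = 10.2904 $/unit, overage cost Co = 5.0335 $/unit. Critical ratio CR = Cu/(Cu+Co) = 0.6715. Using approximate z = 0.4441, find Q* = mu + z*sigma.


CR = Cu/(Cu+Co) = 10.2904/(10.2904+5.0335) = 0.6715
z = 0.4441
Q* = 126.2878 + 0.4441 * 34.0185 = 141.3954

141.3954 units


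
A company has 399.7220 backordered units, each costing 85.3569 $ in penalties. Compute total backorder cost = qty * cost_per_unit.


Total = 399.7220 * 85.3569 = 34119.0308

34119.0308 $


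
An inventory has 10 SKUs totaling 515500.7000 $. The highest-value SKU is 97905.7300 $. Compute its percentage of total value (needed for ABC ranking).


Top item = 97905.7300
Total = 515500.7000
Percentage = 97905.7300 / 515500.7000 * 100 = 18.9924

18.9924%


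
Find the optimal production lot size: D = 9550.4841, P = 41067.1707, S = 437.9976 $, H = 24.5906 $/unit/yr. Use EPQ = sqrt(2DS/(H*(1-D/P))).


1 - D/P = 1 - 0.2326 = 0.7674
H*(1-D/P) = 18.8719
2DS = 8366178.2293
EPQ = sqrt(443314.7865) = 665.8189

665.8189 units


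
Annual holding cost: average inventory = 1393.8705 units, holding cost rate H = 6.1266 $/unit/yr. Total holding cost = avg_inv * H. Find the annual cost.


Cost = 1393.8705 * 6.1266 = 8539.6870

8539.6870 $/yr


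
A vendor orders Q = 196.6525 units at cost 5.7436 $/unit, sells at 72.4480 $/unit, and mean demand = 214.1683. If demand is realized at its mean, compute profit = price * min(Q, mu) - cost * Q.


Sales at mu = min(196.6525, 214.1683) = 196.6525
Revenue = 72.4480 * 196.6525 = 14247.0803
Total cost = 5.7436 * 196.6525 = 1129.4933
Profit = 14247.0803 - 1129.4933 = 13117.5870

13117.5870 $


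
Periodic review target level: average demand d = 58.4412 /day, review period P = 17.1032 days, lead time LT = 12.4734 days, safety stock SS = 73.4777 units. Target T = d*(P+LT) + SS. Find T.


P + LT = 29.5766
d*(P+LT) = 58.4412 * 29.5766 = 1728.4920
T = 1728.4920 + 73.4777 = 1801.9697

1801.9697 units


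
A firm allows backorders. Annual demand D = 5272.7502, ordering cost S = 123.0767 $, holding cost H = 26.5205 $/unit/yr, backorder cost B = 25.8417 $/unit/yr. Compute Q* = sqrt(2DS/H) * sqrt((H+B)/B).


sqrt(2DS/H) = 221.2232
sqrt((H+B)/B) = 1.4235
Q* = 221.2232 * 1.4235 = 314.9046

314.9046 units


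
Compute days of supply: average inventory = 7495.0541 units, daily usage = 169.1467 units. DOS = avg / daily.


DOS = 7495.0541 / 169.1467 = 44.3110

44.3110 days


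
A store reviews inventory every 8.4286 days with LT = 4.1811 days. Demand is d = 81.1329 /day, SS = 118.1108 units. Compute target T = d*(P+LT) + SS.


P + LT = 12.6097
d*(P+LT) = 81.1329 * 12.6097 = 1023.0615
T = 1023.0615 + 118.1108 = 1141.1723

1141.1723 units


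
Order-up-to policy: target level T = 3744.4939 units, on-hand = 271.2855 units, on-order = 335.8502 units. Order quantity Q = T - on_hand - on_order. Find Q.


Inventory position = OH + OO = 271.2855 + 335.8502 = 607.1357
Q = 3744.4939 - 607.1357 = 3137.3582

3137.3582 units


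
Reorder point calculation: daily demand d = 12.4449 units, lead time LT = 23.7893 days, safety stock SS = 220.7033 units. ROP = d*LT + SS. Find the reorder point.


d*LT = 12.4449 * 23.7893 = 296.0555
ROP = 296.0555 + 220.7033 = 516.7588

516.7588 units


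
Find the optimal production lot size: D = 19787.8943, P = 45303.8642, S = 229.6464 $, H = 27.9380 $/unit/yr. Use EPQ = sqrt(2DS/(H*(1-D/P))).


1 - D/P = 1 - 0.4368 = 0.5632
H*(1-D/P) = 15.7352
2DS = 9088437.3792
EPQ = sqrt(577586.5505) = 759.9912

759.9912 units


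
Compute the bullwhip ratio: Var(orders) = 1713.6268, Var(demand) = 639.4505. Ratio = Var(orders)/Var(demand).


BW = 1713.6268 / 639.4505 = 2.6798

2.6798


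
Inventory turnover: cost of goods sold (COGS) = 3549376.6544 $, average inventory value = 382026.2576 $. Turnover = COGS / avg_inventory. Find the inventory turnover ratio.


Turnover = 3549376.6544 / 382026.2576 = 9.2909

9.2909


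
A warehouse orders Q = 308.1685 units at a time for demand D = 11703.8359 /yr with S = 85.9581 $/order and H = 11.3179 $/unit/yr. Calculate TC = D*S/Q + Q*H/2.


Ordering cost = D*S/Q = 3264.5760
Holding cost = Q*H/2 = 1743.9101
TC = 3264.5760 + 1743.9101 = 5008.4862

5008.4862 $/yr


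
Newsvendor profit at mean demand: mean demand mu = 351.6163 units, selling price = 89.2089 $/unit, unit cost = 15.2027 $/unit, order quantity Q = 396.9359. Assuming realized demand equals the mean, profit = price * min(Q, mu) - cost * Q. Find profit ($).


Sales at mu = min(396.9359, 351.6163) = 351.6163
Revenue = 89.2089 * 351.6163 = 31367.3033
Total cost = 15.2027 * 396.9359 = 6034.4974
Profit = 31367.3033 - 6034.4974 = 25332.8059

25332.8059 $


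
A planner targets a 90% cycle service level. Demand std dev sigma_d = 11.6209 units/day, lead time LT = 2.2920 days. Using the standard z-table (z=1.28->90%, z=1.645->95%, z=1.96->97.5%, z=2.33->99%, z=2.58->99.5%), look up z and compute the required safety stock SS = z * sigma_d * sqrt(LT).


From the table, SL = 90% corresponds to z = 1.28
sqrt(LT) = sqrt(2.2920) = 1.5139
SS = 1.28 * 11.6209 * 1.5139 = 22.5194

22.5194 units


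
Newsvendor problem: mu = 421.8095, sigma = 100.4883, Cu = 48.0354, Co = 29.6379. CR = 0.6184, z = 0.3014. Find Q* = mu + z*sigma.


CR = Cu/(Cu+Co) = 48.0354/(48.0354+29.6379) = 0.6184
z = 0.3014
Q* = 421.8095 + 0.3014 * 100.4883 = 452.0967

452.0967 units


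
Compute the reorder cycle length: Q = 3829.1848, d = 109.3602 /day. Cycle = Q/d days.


Cycle = 3829.1848 / 109.3602 = 35.0144

35.0144 days


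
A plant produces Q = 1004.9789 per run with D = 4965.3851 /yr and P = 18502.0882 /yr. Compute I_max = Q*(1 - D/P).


D/P = 0.2684
1 - D/P = 0.7316
I_max = 1004.9789 * 0.7316 = 735.2738

735.2738 units


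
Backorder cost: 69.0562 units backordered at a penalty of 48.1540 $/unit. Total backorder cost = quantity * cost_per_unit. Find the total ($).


Total = 69.0562 * 48.1540 = 3325.3323

3325.3323 $


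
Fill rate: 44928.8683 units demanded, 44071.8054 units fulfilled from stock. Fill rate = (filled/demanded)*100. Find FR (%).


FR = 44071.8054 / 44928.8683 * 100 = 98.0924

98.0924%


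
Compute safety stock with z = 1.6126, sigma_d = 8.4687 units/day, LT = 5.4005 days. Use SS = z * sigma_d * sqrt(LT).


sqrt(LT) = sqrt(5.4005) = 2.3239
SS = 1.6126 * 8.4687 * 2.3239 = 31.7366

31.7366 units


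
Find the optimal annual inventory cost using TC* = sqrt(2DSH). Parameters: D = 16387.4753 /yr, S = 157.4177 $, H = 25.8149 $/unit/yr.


2*D*S*H = 133188293.8239
TC* = sqrt(133188293.8239) = 11540.7233

11540.7233 $/yr


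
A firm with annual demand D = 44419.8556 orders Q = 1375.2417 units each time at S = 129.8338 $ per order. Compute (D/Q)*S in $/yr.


Number of orders = D/Q = 32.2997
Cost = 32.2997 * 129.8338 = 4193.5891

4193.5891 $/yr


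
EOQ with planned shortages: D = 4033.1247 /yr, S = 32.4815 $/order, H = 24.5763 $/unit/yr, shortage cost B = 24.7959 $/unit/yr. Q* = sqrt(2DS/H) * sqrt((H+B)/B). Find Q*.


sqrt(2DS/H) = 103.2513
sqrt((H+B)/B) = 1.4111
Q* = 103.2513 * 1.4111 = 145.6958

145.6958 units


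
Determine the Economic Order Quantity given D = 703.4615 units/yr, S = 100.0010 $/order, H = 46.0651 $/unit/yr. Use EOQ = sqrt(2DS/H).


2*D*S = 2 * 703.4615 * 100.0010 = 140693.7069
2*D*S/H = 3054.2364
EOQ = sqrt(3054.2364) = 55.2651

55.2651 units


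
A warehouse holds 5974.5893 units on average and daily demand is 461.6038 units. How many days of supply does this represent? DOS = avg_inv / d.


DOS = 5974.5893 / 461.6038 = 12.9431

12.9431 days


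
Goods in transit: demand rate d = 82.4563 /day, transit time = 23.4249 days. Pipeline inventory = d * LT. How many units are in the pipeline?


Pipeline = 82.4563 * 23.4249 = 1931.5306

1931.5306 units


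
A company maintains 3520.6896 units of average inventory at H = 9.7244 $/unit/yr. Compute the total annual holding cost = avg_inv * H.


Cost = 3520.6896 * 9.7244 = 34236.5939

34236.5939 $/yr


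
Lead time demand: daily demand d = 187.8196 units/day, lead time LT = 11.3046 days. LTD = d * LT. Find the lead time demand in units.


LTD = 187.8196 * 11.3046 = 2123.2255

2123.2255 units


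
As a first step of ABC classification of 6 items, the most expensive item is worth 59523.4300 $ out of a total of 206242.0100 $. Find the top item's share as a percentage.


Top item = 59523.4300
Total = 206242.0100
Percentage = 59523.4300 / 206242.0100 * 100 = 28.8610

28.8610%


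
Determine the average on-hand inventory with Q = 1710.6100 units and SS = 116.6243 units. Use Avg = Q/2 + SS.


Q/2 = 855.3050
Avg = 855.3050 + 116.6243 = 971.9293

971.9293 units


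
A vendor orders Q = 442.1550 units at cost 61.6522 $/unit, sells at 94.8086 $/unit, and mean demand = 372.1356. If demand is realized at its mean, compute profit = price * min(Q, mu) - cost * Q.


Sales at mu = min(442.1550, 372.1356) = 372.1356
Revenue = 94.8086 * 372.1356 = 35281.6552
Total cost = 61.6522 * 442.1550 = 27259.8285
Profit = 35281.6552 - 27259.8285 = 8021.8268

8021.8268 $


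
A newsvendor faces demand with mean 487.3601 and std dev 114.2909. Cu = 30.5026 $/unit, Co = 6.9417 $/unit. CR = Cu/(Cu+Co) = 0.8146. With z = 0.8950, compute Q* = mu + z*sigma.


CR = Cu/(Cu+Co) = 30.5026/(30.5026+6.9417) = 0.8146
z = 0.8950
Q* = 487.3601 + 0.8950 * 114.2909 = 589.6505

589.6505 units


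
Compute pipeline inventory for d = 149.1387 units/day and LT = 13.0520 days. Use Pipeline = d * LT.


Pipeline = 149.1387 * 13.0520 = 1946.5583

1946.5583 units


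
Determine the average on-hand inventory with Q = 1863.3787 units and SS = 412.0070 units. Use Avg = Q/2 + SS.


Q/2 = 931.6893
Avg = 931.6893 + 412.0070 = 1343.6963

1343.6963 units


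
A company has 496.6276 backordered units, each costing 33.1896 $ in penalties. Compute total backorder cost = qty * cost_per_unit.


Total = 496.6276 * 33.1896 = 16482.8714

16482.8714 $


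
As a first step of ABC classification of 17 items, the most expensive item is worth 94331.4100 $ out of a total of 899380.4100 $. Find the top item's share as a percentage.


Top item = 94331.4100
Total = 899380.4100
Percentage = 94331.4100 / 899380.4100 * 100 = 10.4885

10.4885%


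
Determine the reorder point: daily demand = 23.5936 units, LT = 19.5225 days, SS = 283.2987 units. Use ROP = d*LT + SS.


d*LT = 23.5936 * 19.5225 = 460.6061
ROP = 460.6061 + 283.2987 = 743.9048

743.9048 units


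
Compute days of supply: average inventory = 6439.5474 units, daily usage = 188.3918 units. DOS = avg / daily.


DOS = 6439.5474 / 188.3918 = 34.1817

34.1817 days


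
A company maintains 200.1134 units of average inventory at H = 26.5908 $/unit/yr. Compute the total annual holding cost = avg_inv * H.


Cost = 200.1134 * 26.5908 = 5321.1754

5321.1754 $/yr


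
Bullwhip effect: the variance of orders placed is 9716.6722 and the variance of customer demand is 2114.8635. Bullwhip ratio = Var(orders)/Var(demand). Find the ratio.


BW = 9716.6722 / 2114.8635 = 4.5945

4.5945


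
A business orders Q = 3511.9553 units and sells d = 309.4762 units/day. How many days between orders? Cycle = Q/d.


Cycle = 3511.9553 / 309.4762 = 11.3481

11.3481 days


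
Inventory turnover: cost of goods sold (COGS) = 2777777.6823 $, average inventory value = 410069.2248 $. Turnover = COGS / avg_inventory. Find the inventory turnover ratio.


Turnover = 2777777.6823 / 410069.2248 = 6.7739

6.7739


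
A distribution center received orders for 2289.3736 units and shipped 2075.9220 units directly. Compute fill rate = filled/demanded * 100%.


FR = 2075.9220 / 2289.3736 * 100 = 90.6764

90.6764%


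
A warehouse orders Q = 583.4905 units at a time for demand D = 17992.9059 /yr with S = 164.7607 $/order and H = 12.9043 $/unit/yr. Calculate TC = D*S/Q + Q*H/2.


Ordering cost = D*S/Q = 5080.6719
Holding cost = Q*H/2 = 3764.7682
TC = 5080.6719 + 3764.7682 = 8845.4401

8845.4401 $/yr


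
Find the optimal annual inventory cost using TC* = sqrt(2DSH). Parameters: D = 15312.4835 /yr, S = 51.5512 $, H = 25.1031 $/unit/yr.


2*D*S*H = 39631614.4869
TC* = sqrt(39631614.4869) = 6295.3645

6295.3645 $/yr


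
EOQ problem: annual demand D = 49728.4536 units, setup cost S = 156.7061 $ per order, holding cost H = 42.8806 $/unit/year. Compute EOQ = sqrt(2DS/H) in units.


2*D*S = 2 * 49728.4536 * 156.7061 = 15585504.0454
2*D*S/H = 363462.8257
EOQ = sqrt(363462.8257) = 602.8788

602.8788 units


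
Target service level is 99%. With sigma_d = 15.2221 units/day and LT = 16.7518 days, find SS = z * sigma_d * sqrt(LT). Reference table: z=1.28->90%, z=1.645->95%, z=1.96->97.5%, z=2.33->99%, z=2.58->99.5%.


From the table, SL = 99% corresponds to z = 2.33
sqrt(LT) = sqrt(16.7518) = 4.0929
SS = 2.33 * 15.2221 * 4.0929 = 145.1648

145.1648 units


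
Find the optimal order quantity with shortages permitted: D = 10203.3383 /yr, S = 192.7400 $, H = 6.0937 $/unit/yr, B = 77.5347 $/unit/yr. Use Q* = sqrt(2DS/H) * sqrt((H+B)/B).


sqrt(2DS/H) = 803.3995
sqrt((H+B)/B) = 1.0386
Q* = 803.3995 * 1.0386 = 834.3732

834.3732 units


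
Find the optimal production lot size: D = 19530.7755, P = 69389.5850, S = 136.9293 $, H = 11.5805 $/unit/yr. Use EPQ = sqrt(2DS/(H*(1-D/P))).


1 - D/P = 1 - 0.2815 = 0.7185
H*(1-D/P) = 8.3210
2DS = 5348670.8353
EPQ = sqrt(642792.7154) = 801.7435

801.7435 units


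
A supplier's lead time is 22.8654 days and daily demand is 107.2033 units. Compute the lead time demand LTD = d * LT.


LTD = 107.2033 * 22.8654 = 2451.2463

2451.2463 units


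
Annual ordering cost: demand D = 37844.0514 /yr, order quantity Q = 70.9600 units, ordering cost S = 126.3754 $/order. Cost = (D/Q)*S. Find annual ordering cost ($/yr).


Number of orders = D/Q = 533.3153
Cost = 533.3153 * 126.3754 = 67397.9303

67397.9303 $/yr


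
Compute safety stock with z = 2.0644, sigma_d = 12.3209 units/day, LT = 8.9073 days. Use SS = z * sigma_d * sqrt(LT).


sqrt(LT) = sqrt(8.9073) = 2.9845
SS = 2.0644 * 12.3209 * 2.9845 = 75.9118

75.9118 units


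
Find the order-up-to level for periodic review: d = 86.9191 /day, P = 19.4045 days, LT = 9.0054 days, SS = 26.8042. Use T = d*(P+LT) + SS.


P + LT = 28.4099
d*(P+LT) = 86.9191 * 28.4099 = 2469.3629
T = 2469.3629 + 26.8042 = 2496.1671

2496.1671 units


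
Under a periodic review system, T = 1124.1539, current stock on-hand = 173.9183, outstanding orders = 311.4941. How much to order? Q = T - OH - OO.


Inventory position = OH + OO = 173.9183 + 311.4941 = 485.4124
Q = 1124.1539 - 485.4124 = 638.7415

638.7415 units


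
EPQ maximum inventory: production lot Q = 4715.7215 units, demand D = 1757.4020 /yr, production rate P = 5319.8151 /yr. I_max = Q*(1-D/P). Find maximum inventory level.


D/P = 0.3304
1 - D/P = 0.6696
I_max = 4715.7215 * 0.6696 = 3157.8819

3157.8819 units


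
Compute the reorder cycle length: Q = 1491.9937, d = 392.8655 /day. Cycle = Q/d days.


Cycle = 1491.9937 / 392.8655 = 3.7977

3.7977 days


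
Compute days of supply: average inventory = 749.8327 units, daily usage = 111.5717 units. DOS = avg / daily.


DOS = 749.8327 / 111.5717 = 6.7206

6.7206 days


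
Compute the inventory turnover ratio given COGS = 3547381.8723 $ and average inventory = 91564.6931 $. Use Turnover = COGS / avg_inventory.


Turnover = 3547381.8723 / 91564.6931 = 38.7418

38.7418


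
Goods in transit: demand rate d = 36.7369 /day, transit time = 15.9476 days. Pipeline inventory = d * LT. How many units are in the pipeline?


Pipeline = 36.7369 * 15.9476 = 585.8654

585.8654 units


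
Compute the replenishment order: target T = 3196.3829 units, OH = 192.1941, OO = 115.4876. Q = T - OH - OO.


Inventory position = OH + OO = 192.1941 + 115.4876 = 307.6817
Q = 3196.3829 - 307.6817 = 2888.7012

2888.7012 units


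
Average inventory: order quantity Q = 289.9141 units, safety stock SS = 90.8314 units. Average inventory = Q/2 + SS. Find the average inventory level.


Q/2 = 144.9571
Avg = 144.9571 + 90.8314 = 235.7885

235.7885 units


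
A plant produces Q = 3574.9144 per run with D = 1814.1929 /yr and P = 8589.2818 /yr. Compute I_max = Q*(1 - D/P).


D/P = 0.2112
1 - D/P = 0.7888
I_max = 3574.9144 * 0.7888 = 2819.8356

2819.8356 units


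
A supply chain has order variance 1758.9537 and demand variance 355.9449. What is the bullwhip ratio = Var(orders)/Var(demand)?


BW = 1758.9537 / 355.9449 = 4.9416

4.9416


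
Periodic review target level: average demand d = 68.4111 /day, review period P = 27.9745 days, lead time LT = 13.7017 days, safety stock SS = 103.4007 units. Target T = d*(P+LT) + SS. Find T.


P + LT = 41.6762
d*(P+LT) = 68.4111 * 41.6762 = 2851.1147
T = 2851.1147 + 103.4007 = 2954.5154

2954.5154 units


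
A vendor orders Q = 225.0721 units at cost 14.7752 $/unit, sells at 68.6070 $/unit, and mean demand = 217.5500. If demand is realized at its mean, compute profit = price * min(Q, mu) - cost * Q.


Sales at mu = min(225.0721, 217.5500) = 217.5500
Revenue = 68.6070 * 217.5500 = 14925.4529
Total cost = 14.7752 * 225.0721 = 3325.4853
Profit = 14925.4529 - 3325.4853 = 11599.9676

11599.9676 $


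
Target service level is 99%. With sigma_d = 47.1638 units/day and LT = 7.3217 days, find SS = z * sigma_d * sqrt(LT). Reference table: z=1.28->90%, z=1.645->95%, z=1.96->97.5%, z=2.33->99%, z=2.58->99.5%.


From the table, SL = 99% corresponds to z = 2.33
sqrt(LT) = sqrt(7.3217) = 2.7059
SS = 2.33 * 47.1638 * 2.7059 = 297.3519

297.3519 units


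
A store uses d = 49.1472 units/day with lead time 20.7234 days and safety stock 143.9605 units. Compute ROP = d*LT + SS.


d*LT = 49.1472 * 20.7234 = 1018.4971
ROP = 1018.4971 + 143.9605 = 1162.4576

1162.4576 units


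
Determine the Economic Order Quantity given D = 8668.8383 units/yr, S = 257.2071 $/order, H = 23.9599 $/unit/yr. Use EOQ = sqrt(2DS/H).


2*D*S = 2 * 8668.8383 * 257.2071 = 4459373.5190
2*D*S/H = 186118.2025
EOQ = sqrt(186118.2025) = 431.4142

431.4142 units


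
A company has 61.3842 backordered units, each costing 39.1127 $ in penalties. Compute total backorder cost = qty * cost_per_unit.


Total = 61.3842 * 39.1127 = 2400.9018

2400.9018 $


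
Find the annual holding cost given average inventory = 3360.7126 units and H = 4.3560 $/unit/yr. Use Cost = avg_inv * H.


Cost = 3360.7126 * 4.3560 = 14639.2641

14639.2641 $/yr


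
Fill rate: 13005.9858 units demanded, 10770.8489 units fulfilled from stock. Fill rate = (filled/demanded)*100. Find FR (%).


FR = 10770.8489 / 13005.9858 * 100 = 82.8146

82.8146%


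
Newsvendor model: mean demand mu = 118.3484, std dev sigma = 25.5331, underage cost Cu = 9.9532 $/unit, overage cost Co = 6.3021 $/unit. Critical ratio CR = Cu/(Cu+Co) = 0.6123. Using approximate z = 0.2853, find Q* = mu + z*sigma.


CR = Cu/(Cu+Co) = 9.9532/(9.9532+6.3021) = 0.6123
z = 0.2853
Q* = 118.3484 + 0.2853 * 25.5331 = 125.6330

125.6330 units
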